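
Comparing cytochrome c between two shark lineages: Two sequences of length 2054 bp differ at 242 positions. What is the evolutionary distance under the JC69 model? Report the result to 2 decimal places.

p = 242/2054 ≈ 0.117819.
d = −(3/4) ln(1 − 4p/3) = −0.75 ln(1 − 0.157092) = −0.75 ln(0.842908)
  = −0.75 × (-0.170897) = 0.128173 substitutions/site.

0.13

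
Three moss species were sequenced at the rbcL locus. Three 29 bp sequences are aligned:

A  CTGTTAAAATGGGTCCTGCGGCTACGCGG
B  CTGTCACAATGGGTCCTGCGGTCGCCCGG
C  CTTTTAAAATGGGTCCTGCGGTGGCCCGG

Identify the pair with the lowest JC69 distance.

A–B: 6/29 differ, p = 0.207, d = 0.242.
A–C: 5/29 differ, p = 0.172, d = 0.196.
B–C: 4/29 differ, p = 0.138, d = 0.152.
The smallest distance is between B and C.

B and C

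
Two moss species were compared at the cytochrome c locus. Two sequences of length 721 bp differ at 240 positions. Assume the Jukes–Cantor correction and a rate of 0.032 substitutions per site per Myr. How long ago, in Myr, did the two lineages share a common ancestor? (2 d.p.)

p = 240/721 ≈ 0.332871.
d = −(3/4) ln(1 − 4p/3) = −0.75 ln(1 − 0.443828) = −0.75 ln(0.556172)
  = −0.75 × (-0.586678) = 0.440009 substitutions/site.
Under a molecular clock d = 2μt, so t = d/(2μ) = 0.440009 / (2 × 0.032) = 6.88 Myr.

6.88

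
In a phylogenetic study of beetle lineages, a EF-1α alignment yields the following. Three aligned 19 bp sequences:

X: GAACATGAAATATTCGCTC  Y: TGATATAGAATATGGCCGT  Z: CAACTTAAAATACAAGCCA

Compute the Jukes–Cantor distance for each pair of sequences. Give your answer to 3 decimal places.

X–Y: 10/19 sites differ → p ≈ 0.526316, d = −0.75 ln(1 − 0.701755) = 0.907380 ≈ 0.907.
X–Z: 8/19 sites differ → p ≈ 0.421053, d = −0.75 ln(1 − 0.561404) = 0.618132 ≈ 0.618.
Y–Z: 11/19 sites differ → p ≈ 0.578947, d = −0.75 ln(1 − 0.771929) = 1.108574 ≈ 1.109.

d(X,Y) = 0.907, d(X,Z) = 0.618, d(Y,Z) = 1.109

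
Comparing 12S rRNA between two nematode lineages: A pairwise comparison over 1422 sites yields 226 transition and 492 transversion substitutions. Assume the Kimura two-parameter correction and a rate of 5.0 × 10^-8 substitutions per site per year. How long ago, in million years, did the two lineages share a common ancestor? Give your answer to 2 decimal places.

P = 226/1422 ≈ 0.158931 and Q = 492/1422 ≈ 0.345992.
Under the Kimura two-parameter model, d = −½ ln(1 − 2P − Q) − ¼ ln(1 − 2Q).
1 − 2P − Q = 0.336146, giving −½ ln(0.336146) = 0.545105.
1 − 2Q = 0.308016, giving −¼ ln(0.308016) = 0.294401.
d = 0.545105 + 0.294401 = 0.839506.
Under a molecular clock d = 2μt, so t = d/(2μ) = 0.839506 / (2 × 5.0 × 10^-8) = 8.40 million years.

8.40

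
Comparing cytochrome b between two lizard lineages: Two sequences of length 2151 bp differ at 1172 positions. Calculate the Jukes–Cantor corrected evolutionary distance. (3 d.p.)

0.972

p = 1172/2151 ≈ 0.544863.
d = −(3/4) ln(1 − 4p/3) = −0.75 ln(1 − 0.726484) = −0.75 ln(0.273516)
  = −0.75 × (-1.296395) = 0.972296 substitutions/site.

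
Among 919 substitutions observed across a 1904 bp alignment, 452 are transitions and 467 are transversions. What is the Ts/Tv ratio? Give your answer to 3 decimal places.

0.968

R = 452/467 = 0.967880… ≈ 0.968 (to 3 d.p.).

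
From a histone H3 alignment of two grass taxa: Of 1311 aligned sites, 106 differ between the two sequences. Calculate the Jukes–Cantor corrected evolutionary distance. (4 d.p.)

0.0856

p = 106/1311 ≈ 0.080854.
d = −(3/4) ln(1 − 4p/3) = −0.75 ln(1 − 0.107805) = −0.75 ln(0.892195)
  = −0.75 × (-0.114071) = 0.085553 substitutions/site.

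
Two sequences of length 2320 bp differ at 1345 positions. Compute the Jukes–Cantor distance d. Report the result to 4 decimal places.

1.1121

p = 1345/2320 ≈ 0.579741.
d = −(3/4) ln(1 − 4p/3) = −0.75 ln(1 − 0.772988) = −0.75 ln(0.227012)
  = −0.75 × (-1.482752) = 1.112064 substitutions/site.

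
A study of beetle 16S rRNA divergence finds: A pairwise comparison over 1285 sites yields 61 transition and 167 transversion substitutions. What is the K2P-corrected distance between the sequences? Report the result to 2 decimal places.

0.20

P = 61/1285 ≈ 0.047471 and Q = 167/1285 ≈ 0.129961.
Under the Kimura two-parameter model, d = −½ ln(1 − 2P − Q) − ¼ ln(1 − 2Q).
1 − 2P − Q = 0.775097, giving −½ ln(0.775097) = 0.127384.
1 − 2Q = 0.740078, giving −¼ ln(0.740078) = 0.075250.
d = 0.127384 + 0.075250 = 0.202634.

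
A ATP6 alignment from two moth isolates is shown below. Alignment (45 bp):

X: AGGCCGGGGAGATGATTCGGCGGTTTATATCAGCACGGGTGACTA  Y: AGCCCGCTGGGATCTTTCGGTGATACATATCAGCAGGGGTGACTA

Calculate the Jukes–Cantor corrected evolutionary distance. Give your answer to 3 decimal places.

0.296

The sequences differ at 11 of 45 sites, so p = 11/45 ≈ 0.244444.
d = −(3/4) ln(1 − 4p/3) = −0.75 ln(1 − 0.325925) = −0.75 ln(0.674075)
  = −0.75 × (-0.394414) = 0.295811 substitutions/site.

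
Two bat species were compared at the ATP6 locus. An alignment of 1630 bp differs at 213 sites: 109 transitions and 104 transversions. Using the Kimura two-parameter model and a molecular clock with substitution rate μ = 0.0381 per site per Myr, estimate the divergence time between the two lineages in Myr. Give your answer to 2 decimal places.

1.89

P = 109/1630 ≈ 0.066871 and Q = 104/1630 ≈ 0.063804.
Under the Kimura two-parameter model, d = −½ ln(1 − 2P − Q) − ¼ ln(1 − 2Q).
1 − 2P − Q = 0.802454, giving −½ ln(0.802454) = 0.110040.
1 − 2Q = 0.872392, giving −¼ ln(0.872392) = 0.034129.
d = 0.110040 + 0.034129 = 0.144169.
Under a molecular clock d = 2μt, so t = d/(2μ) = 0.144169 / (2 × 0.0381) = 1.89 Myr.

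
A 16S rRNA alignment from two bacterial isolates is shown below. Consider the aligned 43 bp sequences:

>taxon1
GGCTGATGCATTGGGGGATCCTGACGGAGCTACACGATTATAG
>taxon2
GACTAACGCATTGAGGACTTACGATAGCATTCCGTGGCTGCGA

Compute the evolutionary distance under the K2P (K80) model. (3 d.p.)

1.932

Of 43 sites, 19 differences are transitions and 4 are transversions, so P = 19/43 ≈ 0.44186 and Q = 4/43 ≈ 0.093023.
Under the Kimura two-parameter model, d = −½ ln(1 − 2P − Q) − ¼ ln(1 − 2Q).
1 − 2P − Q = 0.023257, giving −½ ln(0.023257) = 1.880575.
1 − 2Q = 0.813954, giving −¼ ln(0.813954) = 0.051463.
d = 1.880575 + 0.051463 = 1.932038.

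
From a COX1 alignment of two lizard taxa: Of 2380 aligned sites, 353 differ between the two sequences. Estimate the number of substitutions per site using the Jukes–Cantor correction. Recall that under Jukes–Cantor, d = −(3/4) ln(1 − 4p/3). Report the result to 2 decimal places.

p = 353/2380 ≈ 0.148319.
d = −(3/4) ln(1 − 4p/3) = −0.75 ln(1 − 0.197759) = −0.75 ln(0.802241)
  = −0.75 × (-0.220346) = 0.165260 substitutions/site.

0.17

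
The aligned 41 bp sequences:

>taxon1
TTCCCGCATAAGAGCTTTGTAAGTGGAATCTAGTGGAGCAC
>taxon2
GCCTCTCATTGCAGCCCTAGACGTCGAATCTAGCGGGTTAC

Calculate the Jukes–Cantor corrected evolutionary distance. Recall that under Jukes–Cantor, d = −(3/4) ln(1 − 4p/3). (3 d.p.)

The sequences differ at 17 of 41 sites, so p = 17/41 ≈ 0.414634.
d = −(3/4) ln(1 − 4p/3) = −0.75 ln(1 − 0.552845) = −0.75 ln(0.447155)
  = −0.75 × (-0.804850) = 0.603638 substitutions/site.

0.604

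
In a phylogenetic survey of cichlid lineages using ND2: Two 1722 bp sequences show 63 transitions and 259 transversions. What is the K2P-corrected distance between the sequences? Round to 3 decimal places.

P = 63/1722 ≈ 0.036585 and Q = 259/1722 ≈ 0.150407.
Under the Kimura two-parameter model, d = −½ ln(1 − 2P − Q) − ¼ ln(1 − 2Q).
1 − 2P − Q = 0.776423, giving −½ ln(0.776423) = 0.126529.
1 − 2Q = 0.699186, giving −¼ ln(0.699186) = 0.089460.
d = 0.126529 + 0.089460 = 0.215989.

0.216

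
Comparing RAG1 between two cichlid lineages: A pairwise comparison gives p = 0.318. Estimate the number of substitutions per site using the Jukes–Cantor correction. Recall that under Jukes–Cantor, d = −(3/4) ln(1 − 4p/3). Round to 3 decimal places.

0.414

d = −(3/4) ln(1 − 4p/3) = −0.75 ln(1 − 0.424) = −0.75 ln(0.576)
  = −0.75 × (-0.551648) = 0.413736 substitutions/site.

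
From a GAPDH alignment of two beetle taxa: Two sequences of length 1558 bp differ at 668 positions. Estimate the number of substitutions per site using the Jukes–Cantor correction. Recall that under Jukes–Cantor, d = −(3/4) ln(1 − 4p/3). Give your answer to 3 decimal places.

p = 668/1558 ≈ 0.428755.
d = −(3/4) ln(1 − 4p/3) = −0.75 ln(1 − 0.571673) = −0.75 ln(0.428327)
  = −0.75 × (-0.847868) = 0.635901 substitutions/site.

0.636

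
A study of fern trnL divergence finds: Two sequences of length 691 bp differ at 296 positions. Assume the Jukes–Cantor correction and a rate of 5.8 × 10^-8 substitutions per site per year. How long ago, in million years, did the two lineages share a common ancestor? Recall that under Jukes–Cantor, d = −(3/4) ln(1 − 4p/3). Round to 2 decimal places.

p = 296/691 ≈ 0.428365.
d = −(3/4) ln(1 − 4p/3) = −0.75 ln(1 − 0.571153) = −0.75 ln(0.428847)
  = −0.75 × (-0.846655) = 0.634991 substitutions/site.
Under a molecular clock d = 2μt, so t = d/(2μ) = 0.634991 / (2 × 5.8 × 10^-8) = 5.47 million years.

5.47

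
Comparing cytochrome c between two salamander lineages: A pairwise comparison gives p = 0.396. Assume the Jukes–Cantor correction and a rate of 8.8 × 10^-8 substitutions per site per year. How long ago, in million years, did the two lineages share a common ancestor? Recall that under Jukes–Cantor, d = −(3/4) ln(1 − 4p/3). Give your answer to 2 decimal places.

3.20

d = −(3/4) ln(1 − 4p/3) = −0.75 ln(1 − 0.528) = −0.75 ln(0.472)
  = −0.75 × (-0.750776) = 0.563082 substitutions/site.
Under a molecular clock d = 2μt, so t = d/(2μ) = 0.563082 / (2 × 8.8 × 10^-8) = 3.20 million years.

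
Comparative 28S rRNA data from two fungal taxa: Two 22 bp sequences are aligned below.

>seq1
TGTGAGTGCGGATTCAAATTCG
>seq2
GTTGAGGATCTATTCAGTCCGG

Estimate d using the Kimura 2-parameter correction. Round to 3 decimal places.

0.994

Of 22 sites, 5 differences are transitions and 7 are transversions, so P = 5/22 ≈ 0.227273 and Q = 7/22 ≈ 0.318182.
Under the Kimura two-parameter model, d = −½ ln(1 − 2P − Q) − ¼ ln(1 − 2Q).
1 − 2P − Q = 0.227272, giving −½ ln(0.227272) = 0.740804.
1 − 2Q = 0.363636, giving −¼ ln(0.363636) = 0.252900.
d = 0.740804 + 0.252900 = 0.993704.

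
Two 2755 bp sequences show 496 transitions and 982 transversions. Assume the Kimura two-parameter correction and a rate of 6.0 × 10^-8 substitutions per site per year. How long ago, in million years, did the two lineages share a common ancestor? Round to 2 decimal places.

P = 496/2755 ≈ 0.180036 and Q = 982/2755 ≈ 0.356443.
Under the Kimura two-parameter model, d = −½ ln(1 − 2P − Q) − ¼ ln(1 − 2Q).
1 − 2P − Q = 0.283485, giving −½ ln(0.283485) = 0.630298.
1 − 2Q = 0.287114, giving −¼ ln(0.287114) = 0.311969.
d = 0.630298 + 0.311969 = 0.942267.
Under a molecular clock d = 2μt, so t = d/(2μ) = 0.942267 / (2 × 6.0 × 10^-8) = 7.85 million years.

7.85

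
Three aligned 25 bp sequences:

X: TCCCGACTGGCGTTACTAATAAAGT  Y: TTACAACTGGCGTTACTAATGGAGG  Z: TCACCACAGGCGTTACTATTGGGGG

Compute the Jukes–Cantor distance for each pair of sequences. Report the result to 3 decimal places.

X–Y: 6/25 sites differ → p = 0.24, d = −0.75 ln(1 − 0.32) = 0.289247 ≈ 0.289.
X–Z: 8/25 sites differ → p = 0.32, d = −0.75 ln(1 − 0.426667) = 0.417216 ≈ 0.417.
Y–Z: 5/25 sites differ → p = 0.2, d = −0.75 ln(1 − 0.266667) = 0.232617 ≈ 0.233.

d(X,Y) = 0.289, d(X,Z) = 0.417, d(Y,Z) = 0.233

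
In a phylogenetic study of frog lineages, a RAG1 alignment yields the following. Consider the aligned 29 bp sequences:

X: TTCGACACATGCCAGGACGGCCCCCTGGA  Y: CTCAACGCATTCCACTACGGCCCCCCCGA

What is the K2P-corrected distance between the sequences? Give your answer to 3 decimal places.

0.348

Of 29 sites, 4 differences are transitions and 4 are transversions, so P = 4/29 ≈ 0.137931 and Q = 4/29 ≈ 0.137931.
Under the Kimura two-parameter model, d = −½ ln(1 − 2P − Q) − ¼ ln(1 − 2Q).
1 − 2P − Q = 0.586207, giving −½ ln(0.586207) = 0.267041.
1 − 2Q = 0.724138, giving −¼ ln(0.724138) = 0.080693.
d = 0.267041 + 0.080693 = 0.347734.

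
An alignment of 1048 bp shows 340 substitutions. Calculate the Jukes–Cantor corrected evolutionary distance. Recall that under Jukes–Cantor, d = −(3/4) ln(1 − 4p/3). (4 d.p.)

0.4250

p = 340/1048 ≈ 0.324427.
d = −(3/4) ln(1 − 4p/3) = −0.75 ln(1 − 0.432569) = −0.75 ln(0.567431)
  = −0.75 × (-0.566636) = 0.424977 substitutions/site.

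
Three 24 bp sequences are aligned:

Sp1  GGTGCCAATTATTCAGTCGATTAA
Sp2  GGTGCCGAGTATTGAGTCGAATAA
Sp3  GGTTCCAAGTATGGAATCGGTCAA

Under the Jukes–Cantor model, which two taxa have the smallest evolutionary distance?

Sp1 and Sp2

Sp1–Sp2: 4/24 differ, p = 0.167, d = 0.188.
Sp1–Sp3: 7/24 differ, p = 0.292, d = 0.369.
Sp2–Sp3: 7/24 differ, p = 0.292, d = 0.369.
The smallest distance is between Sp1 and Sp2.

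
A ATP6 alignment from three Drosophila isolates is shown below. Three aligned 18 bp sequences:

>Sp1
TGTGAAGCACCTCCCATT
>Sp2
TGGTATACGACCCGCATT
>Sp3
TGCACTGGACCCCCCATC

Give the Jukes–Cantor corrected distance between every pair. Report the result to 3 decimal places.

d(Sp1,Sp2) = 0.673, d(Sp1,Sp3) = 0.548, d(Sp2,Sp3) = 0.824

Sp1–Sp2: 8/18 sites differ → p ≈ 0.444444, d = −0.75 ln(1 − 0.592592) = 0.673455 ≈ 0.673.
Sp1–Sp3: 7/18 sites differ → p ≈ 0.388889, d = −0.75 ln(1 − 0.518519) = 0.548166 ≈ 0.548.
Sp2–Sp3: 9/18 sites differ → p = 0.5, d = −0.75 ln(1 − 0.666667) = 0.823960 ≈ 0.824.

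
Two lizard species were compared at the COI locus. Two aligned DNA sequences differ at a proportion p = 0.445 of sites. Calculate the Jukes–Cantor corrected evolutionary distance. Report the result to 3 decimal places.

d = −(3/4) ln(1 − 4p/3) = −0.75 ln(1 − 0.593333) = −0.75 ln(0.406667)
  = −0.75 × (-0.899761) = 0.674821 substitutions/site.

0.675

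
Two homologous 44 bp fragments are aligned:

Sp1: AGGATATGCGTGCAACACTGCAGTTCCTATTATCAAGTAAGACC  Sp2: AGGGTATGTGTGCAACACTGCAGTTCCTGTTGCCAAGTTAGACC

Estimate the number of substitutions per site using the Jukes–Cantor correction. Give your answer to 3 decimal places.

The sequences differ at 6 of 44 sites (4, 9, 29, 32, 33, 39), so p = 6/44 ≈ 0.136364.
d = −(3/4) ln(1 − 4p/3) = −0.75 ln(1 − 0.181819) = −0.75 ln(0.818181)
  = −0.75 × (-0.200672) = 0.150504 substitutions/site.

0.151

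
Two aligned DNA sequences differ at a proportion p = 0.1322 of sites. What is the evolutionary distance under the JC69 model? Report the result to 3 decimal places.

0.145

d = −(3/4) ln(1 − 4p/3) = −0.75 ln(1 − 0.176267) = −0.75 ln(0.823733)
  = −0.75 × (-0.193909) = 0.145432 substitutions/site.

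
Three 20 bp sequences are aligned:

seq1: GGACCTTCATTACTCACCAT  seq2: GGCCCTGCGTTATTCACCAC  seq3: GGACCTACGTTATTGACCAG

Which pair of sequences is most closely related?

seq2 and seq3

seq1–seq2: 5/20 differ, p = 0.250, d = 0.304.
seq1–seq3: 5/20 differ, p = 0.250, d = 0.304.
seq2–seq3: 4/20 differ, p = 0.200, d = 0.233.
The smallest distance is between seq2 and seq3.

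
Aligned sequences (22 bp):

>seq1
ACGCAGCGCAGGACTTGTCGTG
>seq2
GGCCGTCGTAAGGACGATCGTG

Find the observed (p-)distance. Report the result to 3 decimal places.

0.545

The sequences differ at 12 of 22 positions.
p = 12/22 = 0.545454… ≈ 0.545 (to 3 d.p.).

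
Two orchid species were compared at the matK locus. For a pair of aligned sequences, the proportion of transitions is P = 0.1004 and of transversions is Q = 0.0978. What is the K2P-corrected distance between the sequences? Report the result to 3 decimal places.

0.232

Under the Kimura two-parameter model, d = −½ ln(1 − 2P − Q) − ¼ ln(1 − 2Q).
1 − 2P − Q = 0.7014, giving −½ ln(0.7014) = 0.177338.
1 − 2Q = 0.8044, giving −¼ ln(0.8044) = 0.054415.
d = 0.177338 + 0.054415 = 0.231753.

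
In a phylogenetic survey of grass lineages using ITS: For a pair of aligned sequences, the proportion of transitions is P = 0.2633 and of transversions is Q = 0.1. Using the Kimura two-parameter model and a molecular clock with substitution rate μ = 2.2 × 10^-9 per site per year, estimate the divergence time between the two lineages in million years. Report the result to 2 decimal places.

Under the Kimura two-parameter model, d = −½ ln(1 − 2P − Q) − ¼ ln(1 − 2Q).
1 − 2P − Q = 0.3734, giving −½ ln(0.3734) = 0.492553.
1 − 2Q = 0.8, giving −¼ ln(0.8) = 0.055786.
d = 0.492553 + 0.055786 = 0.548339.
Under a molecular clock d = 2μt, so t = d/(2μ) = 0.548339 / (2 × 2.2 × 10^-9) = 124.62 million years.

124.62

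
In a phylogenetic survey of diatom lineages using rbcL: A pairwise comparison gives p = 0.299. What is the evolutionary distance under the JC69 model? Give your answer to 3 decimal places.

d = −(3/4) ln(1 − 4p/3) = −0.75 ln(1 − 0.398667) = −0.75 ln(0.601333)
  = −0.75 × (-0.508606) = 0.381455 substitutions/site.

0.381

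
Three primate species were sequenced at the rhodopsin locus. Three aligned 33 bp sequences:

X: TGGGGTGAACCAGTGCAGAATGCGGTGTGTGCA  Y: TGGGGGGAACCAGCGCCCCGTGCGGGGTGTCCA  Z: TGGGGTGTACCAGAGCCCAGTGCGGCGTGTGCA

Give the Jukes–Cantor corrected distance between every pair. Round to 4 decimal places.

X–Y: 8/33 sites differ → p ≈ 0.242424, d = −0.75 ln(1 − 0.323232) = 0.292820 ≈ 0.2928.
X–Z: 6/33 sites differ → p ≈ 0.181818, d = −0.75 ln(1 − 0.242424) = 0.208224 ≈ 0.2082.
Y–Z: 6/33 sites differ → p ≈ 0.181818, d = −0.75 ln(1 − 0.242424) = 0.208224 ≈ 0.2082.

d(X,Y) = 0.2928, d(X,Z) = 0.2082, d(Y,Z) = 0.2082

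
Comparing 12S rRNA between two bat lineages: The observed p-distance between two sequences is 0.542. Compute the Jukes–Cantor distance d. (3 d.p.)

d = −(3/4) ln(1 − 4p/3) = −0.75 ln(1 − 0.722667) = −0.75 ln(0.277333)
  = −0.75 × (-1.282536) = 0.961902 substitutions/site.

0.962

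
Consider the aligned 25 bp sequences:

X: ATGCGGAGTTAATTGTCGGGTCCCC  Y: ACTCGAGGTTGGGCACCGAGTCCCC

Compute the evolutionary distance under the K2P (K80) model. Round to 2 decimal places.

Of 25 sites, 9 differences are transitions and 2 are transversions, so P = 9/25 = 0.36 and Q = 2/25 = 0.08.
Under the Kimura two-parameter model, d = −½ ln(1 − 2P − Q) − ¼ ln(1 − 2Q).
1 − 2P − Q = 0.2, giving −½ ln(0.2) = 0.804719.
1 − 2Q = 0.84, giving −¼ ln(0.84) = 0.043588.
d = 0.804719 + 0.043588 = 0.848307.

0.85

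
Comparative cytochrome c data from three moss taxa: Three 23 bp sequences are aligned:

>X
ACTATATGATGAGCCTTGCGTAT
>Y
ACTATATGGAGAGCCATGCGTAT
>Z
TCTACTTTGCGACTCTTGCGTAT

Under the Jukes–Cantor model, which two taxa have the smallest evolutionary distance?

X–Y: 3/23 differ, p = 0.130, d = 0.143.
X–Z: 8/23 differ, p = 0.348, d = 0.467.
Y–Z: 8/23 differ, p = 0.348, d = 0.467.
The smallest distance is between X and Y.

X and Y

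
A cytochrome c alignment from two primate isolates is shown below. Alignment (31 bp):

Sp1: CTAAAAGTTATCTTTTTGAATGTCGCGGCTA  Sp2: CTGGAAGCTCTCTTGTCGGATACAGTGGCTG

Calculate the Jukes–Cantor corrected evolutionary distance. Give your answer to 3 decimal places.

The sequences differ at 12 of 31 sites, so p = 12/31 ≈ 0.387097.
d = −(3/4) ln(1 − 4p/3) = −0.75 ln(1 − 0.516129) = −0.75 ln(0.483871)
  = −0.75 × (-0.725937) = 0.544453 substitutions/site.

0.544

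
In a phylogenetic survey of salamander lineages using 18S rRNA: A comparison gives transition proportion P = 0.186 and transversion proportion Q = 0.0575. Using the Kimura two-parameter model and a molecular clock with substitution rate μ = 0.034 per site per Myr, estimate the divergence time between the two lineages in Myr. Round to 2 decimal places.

Under the Kimura two-parameter model, d = −½ ln(1 − 2P − Q) − ¼ ln(1 − 2Q).
1 − 2P − Q = 0.5705, giving −½ ln(0.5705) = 0.280621.
1 − 2Q = 0.885, giving −¼ ln(0.885) = 0.030542.
d = 0.280621 + 0.030542 = 0.311163.
Under a molecular clock d = 2μt, so t = d/(2μ) = 0.311163 / (2 × 0.034) = 4.58 Myr.

4.58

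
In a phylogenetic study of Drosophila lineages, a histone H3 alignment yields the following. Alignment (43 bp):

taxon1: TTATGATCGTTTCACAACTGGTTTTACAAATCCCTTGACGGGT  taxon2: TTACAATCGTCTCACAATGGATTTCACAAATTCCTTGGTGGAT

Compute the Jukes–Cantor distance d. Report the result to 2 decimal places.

The sequences differ at 11 of 43 sites, so p = 11/43 ≈ 0.255814.
d = −(3/4) ln(1 − 4p/3) = −0.75 ln(1 − 0.341085) = −0.75 ln(0.658915)
  = −0.75 × (-0.417161) = 0.312871 substitutions/site.

0.31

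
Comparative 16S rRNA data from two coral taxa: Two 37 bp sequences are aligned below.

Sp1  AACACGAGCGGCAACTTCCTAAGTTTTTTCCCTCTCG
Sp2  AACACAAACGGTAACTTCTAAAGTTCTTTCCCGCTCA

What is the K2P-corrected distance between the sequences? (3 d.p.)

0.266

Of 37 sites, 6 differences are transitions and 2 are transversions, so P = 6/37 ≈ 0.162162 and Q = 2/37 ≈ 0.054054.
Under the Kimura two-parameter model, d = −½ ln(1 − 2P − Q) − ¼ ln(1 − 2Q).
1 − 2P − Q = 0.621622, giving −½ ln(0.621622) = 0.237712.
1 − 2Q = 0.891892, giving −¼ ln(0.891892) = 0.028603.
d = 0.237712 + 0.028603 = 0.266315.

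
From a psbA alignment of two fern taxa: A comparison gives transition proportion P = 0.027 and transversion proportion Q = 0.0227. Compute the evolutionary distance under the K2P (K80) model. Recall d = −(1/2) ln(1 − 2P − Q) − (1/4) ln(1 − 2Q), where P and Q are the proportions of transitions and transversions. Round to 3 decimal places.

0.052

Under the Kimura two-parameter model, d = −½ ln(1 − 2P − Q) − ¼ ln(1 − 2Q).
1 − 2P − Q = 0.9233, giving −½ ln(0.9233) = 0.039901.
1 − 2Q = 0.9546, giving −¼ ln(0.9546) = 0.011616.
d = 0.039901 + 0.011616 = 0.051517.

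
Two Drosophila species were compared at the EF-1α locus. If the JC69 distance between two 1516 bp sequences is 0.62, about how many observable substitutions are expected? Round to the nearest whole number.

640

Invert JC69: p = (3/4)(1 − e^(−4d/3)) = 0.75 × (1 − e^(-0.826667)) = 0.75 × (1 − 0.437505) = 0.421871.
Expected differing sites = pL ≈ 0.421871 × 1516 = 639.556436 ≈ 640.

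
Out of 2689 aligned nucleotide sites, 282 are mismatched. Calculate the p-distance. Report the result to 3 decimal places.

0.105

p = 282/2689 = 0.104871… ≈ 0.105 (to 3 d.p.).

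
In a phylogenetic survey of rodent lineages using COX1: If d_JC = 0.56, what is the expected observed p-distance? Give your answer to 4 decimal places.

p = (3/4)(1 − e^(−4d/3)) = 0.75 × (1 − e^(-0.746667)) = 0.75 × (1 − 0.473944) = 0.394542.

0.3945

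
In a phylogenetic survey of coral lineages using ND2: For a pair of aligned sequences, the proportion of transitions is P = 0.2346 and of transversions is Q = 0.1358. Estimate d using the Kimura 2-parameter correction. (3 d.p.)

Under the Kimura two-parameter model, d = −½ ln(1 − 2P − Q) − ¼ ln(1 − 2Q).
1 − 2P − Q = 0.395, giving −½ ln(0.395) = 0.464435.
1 − 2Q = 0.7284, giving −¼ ln(0.7284) = 0.079226.
d = 0.464435 + 0.079226 = 0.543661.

0.544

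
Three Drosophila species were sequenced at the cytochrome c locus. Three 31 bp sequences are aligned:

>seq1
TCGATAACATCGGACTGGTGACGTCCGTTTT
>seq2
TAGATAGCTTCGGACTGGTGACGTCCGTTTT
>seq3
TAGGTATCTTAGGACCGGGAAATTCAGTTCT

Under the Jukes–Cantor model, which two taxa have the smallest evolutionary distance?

seq1–seq2: 3/31 differ, p = 0.097, d = 0.104.
seq1–seq3: 12/31 differ, p = 0.387, d = 0.544.
seq2–seq3: 10/31 differ, p = 0.323, d = 0.422.
The smallest distance is between seq1 and seq2.

seq1 and seq2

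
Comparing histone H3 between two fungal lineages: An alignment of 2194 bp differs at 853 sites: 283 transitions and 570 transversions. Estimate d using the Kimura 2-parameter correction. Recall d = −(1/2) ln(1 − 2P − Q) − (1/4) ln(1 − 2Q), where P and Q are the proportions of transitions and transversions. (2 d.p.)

P = 283/2194 ≈ 0.128988 and Q = 570/2194 ≈ 0.259799.
Under the Kimura two-parameter model, d = −½ ln(1 − 2P − Q) − ¼ ln(1 − 2Q).
1 − 2P − Q = 0.482225, giving −½ ln(0.482225) = 0.364672.
1 − 2Q = 0.480402, giving −¼ ln(0.480402) = 0.183283.
d = 0.364672 + 0.183283 = 0.547955.

0.55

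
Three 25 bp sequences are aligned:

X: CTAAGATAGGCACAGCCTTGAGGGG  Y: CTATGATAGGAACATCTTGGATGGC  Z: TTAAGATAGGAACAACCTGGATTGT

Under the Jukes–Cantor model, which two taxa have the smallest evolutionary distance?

Y and Z

X–Y: 7/25 differ, p = 0.280, d = 0.351.
X–Z: 7/25 differ, p = 0.280, d = 0.351.
Y–Z: 6/25 differ, p = 0.240, d = 0.289.
The smallest distance is between Y and Z.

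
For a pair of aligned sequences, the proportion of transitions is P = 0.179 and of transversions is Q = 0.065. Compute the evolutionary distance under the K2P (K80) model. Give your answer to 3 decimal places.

0.310

Under the Kimura two-parameter model, d = −½ ln(1 − 2P − Q) − ¼ ln(1 − 2Q).
1 − 2P − Q = 0.577, giving −½ ln(0.577) = 0.274957.
1 − 2Q = 0.87, giving −¼ ln(0.87) = 0.034816.
d = 0.274957 + 0.034816 = 0.309773.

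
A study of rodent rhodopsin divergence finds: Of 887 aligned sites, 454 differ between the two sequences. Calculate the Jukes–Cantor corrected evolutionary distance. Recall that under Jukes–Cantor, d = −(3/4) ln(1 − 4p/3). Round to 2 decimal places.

p = 454/887 ≈ 0.511838.
d = −(3/4) ln(1 − 4p/3) = −0.75 ln(1 − 0.682451) = −0.75 ln(0.317549)
  = −0.75 × (-1.147123) = 0.860342 substitutions/site.

0.86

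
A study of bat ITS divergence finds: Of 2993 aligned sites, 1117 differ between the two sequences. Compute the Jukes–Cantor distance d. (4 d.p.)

p = 1117/2993 ≈ 0.373204.
d = −(3/4) ln(1 − 4p/3) = −0.75 ln(1 − 0.497605) = −0.75 ln(0.502395)
  = −0.75 × (-0.688369) = 0.516277 substitutions/site.

0.5163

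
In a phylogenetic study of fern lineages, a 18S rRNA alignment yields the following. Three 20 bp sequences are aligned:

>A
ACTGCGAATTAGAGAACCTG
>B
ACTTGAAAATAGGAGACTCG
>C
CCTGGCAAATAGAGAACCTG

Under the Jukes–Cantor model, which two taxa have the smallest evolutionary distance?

A–B: 9/20 differ, p = 0.450, d = 0.687.
A–C: 4/20 differ, p = 0.200, d = 0.233.
B–C: 8/20 differ, p = 0.400, d = 0.572.
The smallest distance is between A and C.

A and C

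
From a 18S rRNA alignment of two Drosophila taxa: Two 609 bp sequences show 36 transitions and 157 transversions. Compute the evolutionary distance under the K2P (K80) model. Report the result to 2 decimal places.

0.42

P = 36/609 ≈ 0.059113 and Q = 157/609 ≈ 0.2578.
Under the Kimura two-parameter model, d = −½ ln(1 − 2P − Q) − ¼ ln(1 − 2Q).
1 − 2P − Q = 0.623974, giving −½ ln(0.623974) = 0.235823.
1 − 2Q = 0.4844, giving −¼ ln(0.4844) = 0.181211.
d = 0.235823 + 0.181211 = 0.417034.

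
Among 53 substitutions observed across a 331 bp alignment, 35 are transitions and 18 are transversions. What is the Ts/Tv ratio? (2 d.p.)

1.94

R = 35/18 = 1.944444… ≈ 1.94 (to 2 d.p.).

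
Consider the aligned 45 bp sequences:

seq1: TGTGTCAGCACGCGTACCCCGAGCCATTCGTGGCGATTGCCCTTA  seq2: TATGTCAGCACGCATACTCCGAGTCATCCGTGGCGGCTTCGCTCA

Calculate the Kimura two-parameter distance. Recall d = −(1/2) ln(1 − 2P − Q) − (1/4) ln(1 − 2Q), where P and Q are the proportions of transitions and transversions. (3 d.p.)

Of 45 sites, 8 differences are transitions and 2 are transversions, so P = 8/45 ≈ 0.177778 and Q = 2/45 ≈ 0.044444.
Under the Kimura two-parameter model, d = −½ ln(1 − 2P − Q) − ¼ ln(1 − 2Q).
1 − 2P − Q = 0.6, giving −½ ln(0.6) = 0.255413.
1 − 2Q = 0.911112, giving −¼ ln(0.911112) = 0.023272.
d = 0.255413 + 0.023272 = 0.278685.

0.279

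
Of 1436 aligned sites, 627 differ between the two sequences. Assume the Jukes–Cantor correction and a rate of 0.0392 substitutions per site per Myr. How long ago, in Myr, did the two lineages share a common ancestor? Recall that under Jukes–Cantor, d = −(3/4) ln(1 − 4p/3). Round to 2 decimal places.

8.35

p = 627/1436 ≈ 0.43663.
d = −(3/4) ln(1 − 4p/3) = −0.75 ln(1 − 0.582173) = −0.75 ln(0.417827)
  = −0.75 × (-0.872688) = 0.654516 substitutions/site.
Under a molecular clock d = 2μt, so t = d/(2μ) = 0.654516 / (2 × 0.0392) = 8.35 Myr.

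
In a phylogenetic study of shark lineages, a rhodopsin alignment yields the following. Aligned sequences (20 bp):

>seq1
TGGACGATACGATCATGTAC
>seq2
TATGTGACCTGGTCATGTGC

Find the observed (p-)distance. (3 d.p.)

The sequences differ at 9 of 20 positions (sites 2, 3, 4, 5, 8, 9, 10, 12, 19).
p = 9/20 = 0.450.

0.450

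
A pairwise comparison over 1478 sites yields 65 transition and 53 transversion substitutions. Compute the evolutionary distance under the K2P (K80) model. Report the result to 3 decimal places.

0.085

P = 65/1478 ≈ 0.043978 and Q = 53/1478 ≈ 0.035859.
Under the Kimura two-parameter model, d = −½ ln(1 − 2P − Q) − ¼ ln(1 − 2Q).
1 − 2P − Q = 0.876185, giving −½ ln(0.876185) = 0.066089.
1 − 2Q = 0.928282, giving −¼ ln(0.928282) = 0.018605.
d = 0.066089 + 0.018605 = 0.084694.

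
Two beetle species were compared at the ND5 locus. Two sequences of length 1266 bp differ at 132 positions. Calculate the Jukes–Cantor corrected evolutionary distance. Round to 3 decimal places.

p = 132/1266 ≈ 0.104265.
d = −(3/4) ln(1 − 4p/3) = −0.75 ln(1 − 0.13902) = −0.75 ln(0.86098)
  = −0.75 × (-0.149684) = 0.112263 substitutions/site.

0.112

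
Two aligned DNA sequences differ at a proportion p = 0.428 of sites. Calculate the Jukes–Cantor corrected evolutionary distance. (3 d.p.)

d = −(3/4) ln(1 − 4p/3) = −0.75 ln(1 − 0.570667) = −0.75 ln(0.429333)
  = −0.75 × (-0.845522) = 0.634142 substitutions/site.

0.634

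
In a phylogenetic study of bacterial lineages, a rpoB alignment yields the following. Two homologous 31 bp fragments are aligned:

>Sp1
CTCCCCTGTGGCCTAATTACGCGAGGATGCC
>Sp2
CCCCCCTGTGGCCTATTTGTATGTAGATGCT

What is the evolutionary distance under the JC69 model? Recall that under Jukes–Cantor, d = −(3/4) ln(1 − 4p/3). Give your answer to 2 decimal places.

The sequences differ at 9 of 31 sites (2, 16, 19, 20, 21, 22, 24, 25, 31), so p = 9/31 ≈ 0.290323.
d = −(3/4) ln(1 − 4p/3) = −0.75 ln(1 − 0.387097) = −0.75 ln(0.612903)
  = −0.75 × (-0.489549) = 0.367162 substitutions/site.

0.37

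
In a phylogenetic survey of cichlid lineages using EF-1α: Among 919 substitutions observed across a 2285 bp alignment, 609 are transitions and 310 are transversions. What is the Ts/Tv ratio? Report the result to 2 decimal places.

R = 609/310 = 1.964516… ≈ 1.96 (to 2 d.p.).

1.96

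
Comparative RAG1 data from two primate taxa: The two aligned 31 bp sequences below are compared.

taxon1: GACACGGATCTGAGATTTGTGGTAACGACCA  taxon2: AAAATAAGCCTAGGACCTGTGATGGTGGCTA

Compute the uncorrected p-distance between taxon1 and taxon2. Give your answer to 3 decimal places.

0.548

The sequences differ at 17 of 31 positions.
p = 17/31 = 0.548387… ≈ 0.548 (to 3 d.p.).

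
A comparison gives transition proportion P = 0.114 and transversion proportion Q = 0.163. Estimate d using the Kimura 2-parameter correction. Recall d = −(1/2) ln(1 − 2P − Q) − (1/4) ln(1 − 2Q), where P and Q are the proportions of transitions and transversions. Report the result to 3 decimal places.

Under the Kimura two-parameter model, d = −½ ln(1 − 2P − Q) − ¼ ln(1 − 2Q).
1 − 2P − Q = 0.609, giving −½ ln(0.609) = 0.247969.
1 − 2Q = 0.674, giving −¼ ln(0.674) = 0.098631.
d = 0.247969 + 0.098631 = 0.346600.

0.347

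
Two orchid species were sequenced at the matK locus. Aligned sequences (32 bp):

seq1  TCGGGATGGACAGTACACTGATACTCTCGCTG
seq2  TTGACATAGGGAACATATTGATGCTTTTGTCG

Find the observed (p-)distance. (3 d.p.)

The sequences differ at 15 of 32 positions.
p = 15/32 = 0.46875 ≈ 0.469 (to 3 d.p.).

0.469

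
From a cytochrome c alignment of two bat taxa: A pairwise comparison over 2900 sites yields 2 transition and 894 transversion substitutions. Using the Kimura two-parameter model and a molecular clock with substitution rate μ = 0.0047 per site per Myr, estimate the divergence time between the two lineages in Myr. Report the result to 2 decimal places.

45.20

P = 2/2900 ≈ 0.00069 and Q = 894/2900 ≈ 0.308276.
Under the Kimura two-parameter model, d = −½ ln(1 − 2P − Q) − ¼ ln(1 − 2Q).
1 − 2P − Q = 0.690344, giving −½ ln(0.690344) = 0.185283.
1 − 2Q = 0.383448, giving −¼ ln(0.383448) = 0.239638.
d = 0.185283 + 0.239638 = 0.424921.
Under a molecular clock d = 2μt, so t = d/(2μ) = 0.424921 / (2 × 0.0047) = 45.20 Myr.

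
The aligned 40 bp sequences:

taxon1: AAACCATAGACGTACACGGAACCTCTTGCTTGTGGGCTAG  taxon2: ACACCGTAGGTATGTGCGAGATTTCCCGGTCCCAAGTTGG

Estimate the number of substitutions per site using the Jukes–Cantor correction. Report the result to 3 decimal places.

The sequences differ at 22 of 40 sites, so p = 22/40 = 0.55.
d = −(3/4) ln(1 − 4p/3) = −0.75 ln(1 − 0.733333) = −0.75 ln(0.266667)
  = −0.75 × (-1.321755) = 0.991316 substitutions/site.

0.991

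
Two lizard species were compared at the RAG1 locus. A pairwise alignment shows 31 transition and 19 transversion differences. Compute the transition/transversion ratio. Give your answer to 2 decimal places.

R = 31/19 = 1.631578… ≈ 1.63 (to 2 d.p.).

1.63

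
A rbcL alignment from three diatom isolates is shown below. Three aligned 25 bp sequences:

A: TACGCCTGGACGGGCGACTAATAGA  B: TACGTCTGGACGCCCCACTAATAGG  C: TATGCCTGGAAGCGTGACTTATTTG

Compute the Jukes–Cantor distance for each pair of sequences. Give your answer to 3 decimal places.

A–B: 5/25 sites differ → p = 0.2, d = −0.75 ln(1 − 0.266667) = 0.232617 ≈ 0.233.
A–C: 8/25 sites differ → p = 0.32, d = −0.75 ln(1 − 0.426667) = 0.417216 ≈ 0.417.
B–C: 9/25 sites differ → p = 0.36, d = −0.75 ln(1 − 0.48) = 0.490445 ≈ 0.490.

d(A,B) = 0.233, d(A,C) = 0.417, d(B,C) = 0.490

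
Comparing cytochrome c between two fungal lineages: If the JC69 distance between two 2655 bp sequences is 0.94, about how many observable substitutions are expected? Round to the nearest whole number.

1423

Invert JC69: p = (3/4)(1 − e^(−4d/3)) = 0.75 × (1 − e^(-1.253333)) = 0.75 × (1 − 0.285551) = 0.535837.
Expected differing sites = pL ≈ 0.535837 × 2655 = 1422.647235 ≈ 1423.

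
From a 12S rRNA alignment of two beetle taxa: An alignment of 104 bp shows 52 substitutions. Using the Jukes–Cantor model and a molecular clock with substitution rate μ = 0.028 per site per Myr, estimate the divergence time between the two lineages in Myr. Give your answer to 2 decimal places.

p = 52/104 = 0.5.
d = −(3/4) ln(1 − 4p/3) = −0.75 ln(1 − 0.666667) = −0.75 ln(0.333333)
  = −0.75 × (-1.098613) = 0.823960 substitutions/site.
Under a molecular clock d = 2μt, so t = d/(2μ) = 0.823960 / (2 × 0.028) = 14.71 Myr.

14.71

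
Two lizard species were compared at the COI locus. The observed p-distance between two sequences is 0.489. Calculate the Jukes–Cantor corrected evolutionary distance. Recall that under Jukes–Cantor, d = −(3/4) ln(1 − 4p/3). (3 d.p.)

0.792

d = −(3/4) ln(1 − 4p/3) = −0.75 ln(1 − 0.652) = −0.75 ln(0.348)
  = −0.75 × (-1.055553) = 0.791665 substitutions/site.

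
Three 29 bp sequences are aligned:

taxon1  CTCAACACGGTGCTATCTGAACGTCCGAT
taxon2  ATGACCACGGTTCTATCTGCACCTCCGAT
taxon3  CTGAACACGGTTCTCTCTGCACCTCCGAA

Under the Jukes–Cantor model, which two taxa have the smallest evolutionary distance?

taxon2 and taxon3

taxon1–taxon2: 6/29 differ, p = 0.207, d = 0.242.
taxon1–taxon3: 6/29 differ, p = 0.207, d = 0.242.
taxon2–taxon3: 4/29 differ, p = 0.138, d = 0.152.
The smallest distance is between taxon2 and taxon3.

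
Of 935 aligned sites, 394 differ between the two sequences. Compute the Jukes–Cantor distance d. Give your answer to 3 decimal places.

p = 394/935 ≈ 0.42139.
d = −(3/4) ln(1 − 4p/3) = −0.75 ln(1 − 0.561853) = −0.75 ln(0.438147)
  = −0.75 × (-0.825201) = 0.618901 substitutions/site.

0.619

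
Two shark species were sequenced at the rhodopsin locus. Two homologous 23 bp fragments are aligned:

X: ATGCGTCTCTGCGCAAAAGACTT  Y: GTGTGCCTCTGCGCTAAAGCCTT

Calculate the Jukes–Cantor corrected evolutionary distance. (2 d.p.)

0.26

The sequences differ at 5 of 23 sites (1, 4, 6, 15, 20), so p = 5/23 ≈ 0.217391.
d = −(3/4) ln(1 − 4p/3) = −0.75 ln(1 − 0.289855) = −0.75 ln(0.710145)
  = −0.75 × (-0.342286) = 0.256715 substitutions/site.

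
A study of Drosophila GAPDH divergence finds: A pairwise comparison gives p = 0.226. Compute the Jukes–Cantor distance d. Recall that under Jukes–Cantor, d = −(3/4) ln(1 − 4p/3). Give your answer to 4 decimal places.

0.2689

d = −(3/4) ln(1 − 4p/3) = −0.75 ln(1 − 0.301333) = −0.75 ln(0.698667)
  = −0.75 × (-0.358581) = 0.268936 substitutions/site.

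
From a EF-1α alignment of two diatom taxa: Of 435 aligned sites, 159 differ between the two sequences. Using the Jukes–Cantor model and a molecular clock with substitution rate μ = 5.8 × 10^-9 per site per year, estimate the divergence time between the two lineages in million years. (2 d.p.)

43.20

p = 159/435 ≈ 0.365517.
d = −(3/4) ln(1 − 4p/3) = −0.75 ln(1 − 0.487356) = −0.75 ln(0.512644)
  = −0.75 × (-0.668174) = 0.501131 substitutions/site.
Under a molecular clock d = 2μt, so t = d/(2μ) = 0.501131 / (2 × 5.8 × 10^-9) = 43.20 million years.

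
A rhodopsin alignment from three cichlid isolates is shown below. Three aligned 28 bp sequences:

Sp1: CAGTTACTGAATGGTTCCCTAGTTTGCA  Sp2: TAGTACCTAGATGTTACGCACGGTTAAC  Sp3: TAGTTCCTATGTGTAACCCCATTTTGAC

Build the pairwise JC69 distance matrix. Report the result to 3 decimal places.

Sp1–Sp2: 14/28 sites differ → p = 0.5, d = −0.75 ln(1 − 0.666667) = 0.823960 ≈ 0.824.
Sp1–Sp3: 12/28 sites differ → p ≈ 0.428571, d = −0.75 ln(1 − 0.571428) = 0.635472 ≈ 0.635.
Sp2–Sp3: 10/28 sites differ → p ≈ 0.357143, d = −0.75 ln(1 − 0.476191) = 0.484971 ≈ 0.485.

d(Sp1,Sp2) = 0.824, d(Sp1,Sp3) = 0.635, d(Sp2,Sp3) = 0.485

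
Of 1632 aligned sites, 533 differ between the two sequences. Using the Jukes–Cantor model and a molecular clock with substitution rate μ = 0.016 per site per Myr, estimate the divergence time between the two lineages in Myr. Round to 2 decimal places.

p = 533/1632 ≈ 0.326593.
d = −(3/4) ln(1 − 4p/3) = −0.75 ln(1 − 0.435457) = −0.75 ln(0.564543)
  = −0.75 × (-0.571739) = 0.428804 substitutions/site.
Under a molecular clock d = 2μt, so t = d/(2μ) = 0.428804 / (2 × 0.016) = 13.40 Myr.

13.40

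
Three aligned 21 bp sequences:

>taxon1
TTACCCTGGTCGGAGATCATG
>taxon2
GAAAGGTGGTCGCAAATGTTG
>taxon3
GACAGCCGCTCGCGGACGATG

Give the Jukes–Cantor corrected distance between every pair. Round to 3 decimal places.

d(taxon1,taxon2) = 0.635, d(taxon1,taxon3) = 0.899, d(taxon2,taxon3) = 0.532

taxon1–taxon2: 9/21 sites differ → p ≈ 0.428571, d = −0.75 ln(1 − 0.571428) = 0.635472 ≈ 0.635.
taxon1–taxon3: 11/21 sites differ → p ≈ 0.52381, d = −0.75 ln(1 − 0.698413) = 0.899023 ≈ 0.899.
taxon2–taxon3: 8/21 sites differ → p ≈ 0.380952, d = −0.75 ln(1 − 0.507936) = 0.531860 ≈ 0.532.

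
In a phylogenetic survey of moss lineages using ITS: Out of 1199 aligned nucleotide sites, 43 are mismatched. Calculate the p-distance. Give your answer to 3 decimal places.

0.036

p = 43/1199 = 0.035863… ≈ 0.036 (to 3 d.p.).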